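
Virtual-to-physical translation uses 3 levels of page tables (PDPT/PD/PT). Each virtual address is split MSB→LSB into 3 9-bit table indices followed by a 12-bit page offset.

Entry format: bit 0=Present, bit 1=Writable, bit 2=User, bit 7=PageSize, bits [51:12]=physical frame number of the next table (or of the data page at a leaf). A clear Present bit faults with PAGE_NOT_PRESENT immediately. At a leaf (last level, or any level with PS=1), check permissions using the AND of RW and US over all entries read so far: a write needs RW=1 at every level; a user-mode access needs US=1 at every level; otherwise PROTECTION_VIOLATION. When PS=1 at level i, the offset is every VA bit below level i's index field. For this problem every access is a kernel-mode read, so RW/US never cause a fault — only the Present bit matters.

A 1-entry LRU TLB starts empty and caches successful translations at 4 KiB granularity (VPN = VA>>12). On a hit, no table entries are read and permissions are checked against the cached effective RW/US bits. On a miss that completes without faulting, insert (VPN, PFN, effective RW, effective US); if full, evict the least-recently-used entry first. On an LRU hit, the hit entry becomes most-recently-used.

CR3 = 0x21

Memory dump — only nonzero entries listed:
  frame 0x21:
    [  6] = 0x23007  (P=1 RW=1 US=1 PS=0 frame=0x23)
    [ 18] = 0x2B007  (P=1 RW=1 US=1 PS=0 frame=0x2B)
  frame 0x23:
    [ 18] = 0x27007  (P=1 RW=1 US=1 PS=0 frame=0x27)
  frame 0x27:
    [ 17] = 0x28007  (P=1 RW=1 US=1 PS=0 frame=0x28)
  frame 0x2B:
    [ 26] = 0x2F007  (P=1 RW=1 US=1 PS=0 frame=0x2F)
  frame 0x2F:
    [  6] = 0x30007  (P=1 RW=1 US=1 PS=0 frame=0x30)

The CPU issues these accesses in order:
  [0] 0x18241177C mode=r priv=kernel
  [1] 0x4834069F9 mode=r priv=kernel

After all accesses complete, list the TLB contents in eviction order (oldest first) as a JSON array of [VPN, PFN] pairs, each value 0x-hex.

Per-access translation:
#0 VA=0x18241177C (r,kernel):
  [0] read 0x21 idx=6: raw=0x23007 flags P=1 W=1 U=1 S=0
  [1] read 0x23 idx=18: raw=0x27007 flags P=1 W=1 U=1 S=0
  [2] read 0x27 idx=17: raw=0x28007 flags P=1 W=1 U=1 S=0
  → PA=0x2877C  (3 entries read)
#1 VA=0x4834069F9 (r,kernel):
  [0] read 0x21 idx=18: raw=0x2B007 flags P=1 W=1 U=1 S=0
  [1] read 0x2B idx=26: raw=0x2F007 flags P=1 W=1 U=1 S=0
  [2] read 0x2F idx=6: raw=0x30007 flags P=1 W=1 U=1 S=0
  → PA=0x309F9  (3 entries read)

TLB: [["0x483406", "0x30"]]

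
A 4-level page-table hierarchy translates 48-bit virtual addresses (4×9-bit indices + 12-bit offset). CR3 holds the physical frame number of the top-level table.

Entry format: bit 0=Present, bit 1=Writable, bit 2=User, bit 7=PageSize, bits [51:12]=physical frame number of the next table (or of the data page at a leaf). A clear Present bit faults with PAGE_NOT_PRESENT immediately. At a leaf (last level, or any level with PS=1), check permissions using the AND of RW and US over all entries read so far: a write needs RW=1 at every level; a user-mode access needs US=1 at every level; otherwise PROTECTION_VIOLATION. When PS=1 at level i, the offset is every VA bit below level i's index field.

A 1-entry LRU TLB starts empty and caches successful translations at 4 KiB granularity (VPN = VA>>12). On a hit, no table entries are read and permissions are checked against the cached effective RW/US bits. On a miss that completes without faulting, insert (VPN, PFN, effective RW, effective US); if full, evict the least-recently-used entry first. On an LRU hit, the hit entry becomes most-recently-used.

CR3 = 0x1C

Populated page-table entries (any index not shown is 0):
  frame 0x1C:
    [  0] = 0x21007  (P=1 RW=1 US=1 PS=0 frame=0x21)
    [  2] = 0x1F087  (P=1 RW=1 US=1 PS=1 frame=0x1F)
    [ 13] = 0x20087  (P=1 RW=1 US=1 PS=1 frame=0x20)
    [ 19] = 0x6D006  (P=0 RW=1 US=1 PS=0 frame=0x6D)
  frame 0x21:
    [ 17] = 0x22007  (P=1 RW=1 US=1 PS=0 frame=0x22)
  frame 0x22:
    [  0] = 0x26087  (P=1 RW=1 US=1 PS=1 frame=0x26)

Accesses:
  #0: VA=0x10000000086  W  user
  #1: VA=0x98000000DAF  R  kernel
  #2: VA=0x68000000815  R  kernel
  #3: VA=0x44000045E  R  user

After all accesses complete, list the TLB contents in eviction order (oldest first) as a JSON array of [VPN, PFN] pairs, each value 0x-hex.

Trace:
#0 VA=0x10000000086 (w,user):
  L0: frame=0x1C idx=2 entry=0x1F087 [P=1 RW=1 US=1 PS=1]
  ✓ 0x1F086 (huge @L0)  — 1 lookups
#1 VA=0x98000000DAF (r,kernel):
  L0: frame=0x1C idx=19 entry=0x6D006 [P=0 RW=1 US=1 PS=0]
  → PAGE_NOT_PRESENT  (1 entries read)
#2 VA=0x68000000815 (r,kernel):
  L0: frame=0x1C idx=13 entry=0x20087 [P=1 RW=1 US=1 PS=1]
  ✓ 0x20815 (huge @L0)  — 1 lookups
#3 VA=0x44000045E (r,user):
  L0: frame=0x1C idx=0 entry=0x21007 [P=1 RW=1 US=1 PS=0]
  L1: frame=0x21 idx=17 entry=0x22007 [P=1 RW=1 US=1 PS=0]
  L2: frame=0x22 idx=0 entry=0x26087 [P=1 RW=1 US=1 PS=1]
  ✓ 0x2645E (huge @L2)  — 3 lookups

TLB: [["0x440000", "0x26"]]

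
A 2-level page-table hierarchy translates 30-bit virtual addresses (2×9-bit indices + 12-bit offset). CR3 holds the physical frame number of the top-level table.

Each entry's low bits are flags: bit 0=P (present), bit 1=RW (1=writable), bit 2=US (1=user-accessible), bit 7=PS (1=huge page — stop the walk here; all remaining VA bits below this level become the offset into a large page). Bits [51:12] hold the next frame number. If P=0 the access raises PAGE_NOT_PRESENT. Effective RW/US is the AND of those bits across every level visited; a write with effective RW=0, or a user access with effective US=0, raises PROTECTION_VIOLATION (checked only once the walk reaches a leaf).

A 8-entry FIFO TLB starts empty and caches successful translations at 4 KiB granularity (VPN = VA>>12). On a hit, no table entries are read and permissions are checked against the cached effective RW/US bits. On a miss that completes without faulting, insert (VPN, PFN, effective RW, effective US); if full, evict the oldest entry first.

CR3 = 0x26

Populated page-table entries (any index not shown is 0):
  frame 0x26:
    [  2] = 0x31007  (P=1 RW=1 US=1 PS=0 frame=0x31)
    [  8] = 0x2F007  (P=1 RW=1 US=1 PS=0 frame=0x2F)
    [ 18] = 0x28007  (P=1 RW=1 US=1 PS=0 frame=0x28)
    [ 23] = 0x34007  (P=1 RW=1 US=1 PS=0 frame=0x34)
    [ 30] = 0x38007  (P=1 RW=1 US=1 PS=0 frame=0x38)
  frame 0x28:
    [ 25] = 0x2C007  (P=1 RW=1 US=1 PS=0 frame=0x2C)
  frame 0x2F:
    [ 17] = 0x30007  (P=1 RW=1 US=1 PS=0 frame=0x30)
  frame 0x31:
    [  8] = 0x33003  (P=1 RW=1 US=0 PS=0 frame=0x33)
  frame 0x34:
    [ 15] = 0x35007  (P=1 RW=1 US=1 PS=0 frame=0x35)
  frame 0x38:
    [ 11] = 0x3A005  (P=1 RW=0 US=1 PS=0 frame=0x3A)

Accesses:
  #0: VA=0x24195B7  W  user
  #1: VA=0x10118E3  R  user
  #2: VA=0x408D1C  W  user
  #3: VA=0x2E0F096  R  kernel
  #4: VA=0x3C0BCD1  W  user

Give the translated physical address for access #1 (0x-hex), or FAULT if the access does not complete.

Per-access translation:
#0 VA=0x24195B7 (w,user):
  [0] read 0x26 idx=18: raw=0x28007 flags P=1 W=1 U=1 S=0
  [1] read 0x28 idx=25: raw=0x2C007 flags P=1 W=1 U=1 S=0
  → PA=0x2C5B7  (2 entries read)
#1 VA=0x10118E3 (r,user):
  [0] read 0x26 idx=8: raw=0x2F007 flags P=1 W=1 U=1 S=0
  [1] read 0x2F idx=17: raw=0x30007 flags P=1 W=1 U=1 S=0
  → PA=0x308E3  (2 entries read)
#2 VA=0x408D1C (w,user):
  [0] read 0x26 idx=2: raw=0x31007 flags P=1 W=1 U=1 S=0
  [1] read 0x31 idx=8: raw=0x33003 flags P=1 W=1 U=0 S=0
  ✗ PROTECTION_VIOLATION  [2 reads]
#3 VA=0x2E0F096 (r,kernel):
  [0] read 0x26 idx=23: raw=0x34007 flags P=1 W=1 U=1 S=0
  [1] read 0x34 idx=15: raw=0x35007 flags P=1 W=1 U=1 S=0
  → PA=0x35096  (2 entries read)
#4 VA=0x3C0BCD1 (w,user):
  [0] read 0x26 idx=30: raw=0x38007 flags P=1 W=1 U=1 S=0
  [1] read 0x38 idx=11: raw=0x3A005 flags P=1 W=0 U=1 S=0
  ✗ PROTECTION_VIOLATION  [2 reads]

Access #1 PA: 0x308E3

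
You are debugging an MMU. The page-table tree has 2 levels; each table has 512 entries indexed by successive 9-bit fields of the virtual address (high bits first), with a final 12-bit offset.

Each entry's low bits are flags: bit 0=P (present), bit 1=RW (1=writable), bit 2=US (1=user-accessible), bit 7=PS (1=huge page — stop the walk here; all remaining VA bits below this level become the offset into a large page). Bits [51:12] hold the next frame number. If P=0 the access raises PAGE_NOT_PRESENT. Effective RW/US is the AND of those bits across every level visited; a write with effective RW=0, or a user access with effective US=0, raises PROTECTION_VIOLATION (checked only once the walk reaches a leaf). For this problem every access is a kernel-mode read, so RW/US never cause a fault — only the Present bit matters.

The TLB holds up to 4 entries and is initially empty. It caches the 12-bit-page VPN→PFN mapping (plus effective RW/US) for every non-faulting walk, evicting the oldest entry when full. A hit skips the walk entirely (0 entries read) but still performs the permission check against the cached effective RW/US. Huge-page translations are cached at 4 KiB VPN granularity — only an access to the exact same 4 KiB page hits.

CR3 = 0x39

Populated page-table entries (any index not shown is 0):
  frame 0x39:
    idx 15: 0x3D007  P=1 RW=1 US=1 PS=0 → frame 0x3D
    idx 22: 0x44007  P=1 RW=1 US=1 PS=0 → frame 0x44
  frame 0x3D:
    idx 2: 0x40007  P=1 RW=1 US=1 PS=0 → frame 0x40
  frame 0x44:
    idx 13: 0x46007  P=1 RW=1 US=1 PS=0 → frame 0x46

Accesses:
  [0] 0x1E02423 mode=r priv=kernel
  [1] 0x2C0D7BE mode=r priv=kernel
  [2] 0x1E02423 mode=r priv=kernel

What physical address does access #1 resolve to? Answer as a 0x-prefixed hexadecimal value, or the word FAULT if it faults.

Trace:
#0 VA=0x1E02423 (r,kernel):
  L0 @0x39[15] → 0x3D007  P=1,RW=1,US=1,PS=0
  L1 @0x3D[2] → 0x40007  P=1,RW=1,US=1,PS=0
  ⇒ phys 0x40423  [2 reads]
#1 VA=0x2C0D7BE (r,kernel):
  L0 @0x39[22] → 0x44007  P=1,RW=1,US=1,PS=0
  L1 @0x44[13] → 0x46007  P=1,RW=1,US=1,PS=0
  ⇒ phys 0x467BE  [2 reads]
#2 VA=0x1E02423 (r,kernel):
  TLB hit vpn=0x1E02 → PA=0x40423

Access #1 PA: 0x467BE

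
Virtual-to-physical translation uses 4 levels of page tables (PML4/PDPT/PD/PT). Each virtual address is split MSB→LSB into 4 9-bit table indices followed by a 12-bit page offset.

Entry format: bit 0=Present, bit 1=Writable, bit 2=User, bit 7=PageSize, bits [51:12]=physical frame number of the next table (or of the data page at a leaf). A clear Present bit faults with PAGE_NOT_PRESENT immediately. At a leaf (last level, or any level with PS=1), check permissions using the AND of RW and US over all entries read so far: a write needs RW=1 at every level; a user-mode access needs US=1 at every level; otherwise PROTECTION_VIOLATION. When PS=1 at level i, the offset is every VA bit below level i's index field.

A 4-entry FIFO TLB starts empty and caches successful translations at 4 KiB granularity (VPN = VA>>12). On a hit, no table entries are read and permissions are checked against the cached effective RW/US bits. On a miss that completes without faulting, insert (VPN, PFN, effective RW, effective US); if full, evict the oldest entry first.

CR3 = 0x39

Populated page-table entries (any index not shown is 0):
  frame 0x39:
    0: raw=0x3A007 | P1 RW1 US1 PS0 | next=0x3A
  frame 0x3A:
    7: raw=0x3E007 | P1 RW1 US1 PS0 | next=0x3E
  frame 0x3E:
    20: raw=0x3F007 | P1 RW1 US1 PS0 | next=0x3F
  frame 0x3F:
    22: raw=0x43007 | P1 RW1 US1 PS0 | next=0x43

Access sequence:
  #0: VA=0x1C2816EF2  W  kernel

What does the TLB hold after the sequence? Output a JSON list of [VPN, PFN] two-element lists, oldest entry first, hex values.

Walk each access:
#0 VA=0x1C2816EF2 (w,kernel):
  lvl0: tbl 0x39, slot 0 ⇒ 0x3A007 (P1/RW1/US1/PS0)
  lvl1: tbl 0x3A, slot 7 ⇒ 0x3E007 (P1/RW1/US1/PS0)
  lvl2: tbl 0x3E, slot 20 ⇒ 0x3F007 (P1/RW1/US1/PS0)
  lvl3: tbl 0x3F, slot 22 ⇒ 0x43007 (P1/RW1/US1/PS0)
  → PA=0x43EF2  (4 entries read)

TLB: [["0x1C2816", "0x43"]]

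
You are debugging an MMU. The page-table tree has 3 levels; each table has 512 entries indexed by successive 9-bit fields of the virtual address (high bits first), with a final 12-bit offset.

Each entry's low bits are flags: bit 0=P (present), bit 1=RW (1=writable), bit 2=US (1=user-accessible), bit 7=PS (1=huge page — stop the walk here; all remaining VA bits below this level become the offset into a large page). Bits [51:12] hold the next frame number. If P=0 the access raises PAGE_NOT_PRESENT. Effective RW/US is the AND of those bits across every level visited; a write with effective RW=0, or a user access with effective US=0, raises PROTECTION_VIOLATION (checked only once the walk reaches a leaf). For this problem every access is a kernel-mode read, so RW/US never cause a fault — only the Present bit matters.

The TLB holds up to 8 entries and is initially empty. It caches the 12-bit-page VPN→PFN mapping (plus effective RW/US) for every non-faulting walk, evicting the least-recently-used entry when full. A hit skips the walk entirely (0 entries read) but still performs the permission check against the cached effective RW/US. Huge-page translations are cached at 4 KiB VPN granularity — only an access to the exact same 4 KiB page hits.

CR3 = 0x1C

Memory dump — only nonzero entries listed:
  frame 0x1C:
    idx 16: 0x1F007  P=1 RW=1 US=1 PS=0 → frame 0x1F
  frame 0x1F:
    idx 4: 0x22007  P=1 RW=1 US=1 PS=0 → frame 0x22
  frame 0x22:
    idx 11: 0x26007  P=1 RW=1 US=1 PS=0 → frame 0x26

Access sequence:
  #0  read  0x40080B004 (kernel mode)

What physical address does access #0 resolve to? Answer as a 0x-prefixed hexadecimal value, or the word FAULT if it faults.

Walk each access:
#0 VA=0x40080B004 (r,kernel):
  L0 @0x1C[16] → 0x1F007  P=1,RW=1,US=1,PS=0
  L1 @0x1F[4] → 0x22007  P=1,RW=1,US=1,PS=0
  L2 @0x22[11] → 0x26007  P=1,RW=1,US=1,PS=0
  ✓ 0x26004  — 3 lookups

Access #0 PA: 0x26004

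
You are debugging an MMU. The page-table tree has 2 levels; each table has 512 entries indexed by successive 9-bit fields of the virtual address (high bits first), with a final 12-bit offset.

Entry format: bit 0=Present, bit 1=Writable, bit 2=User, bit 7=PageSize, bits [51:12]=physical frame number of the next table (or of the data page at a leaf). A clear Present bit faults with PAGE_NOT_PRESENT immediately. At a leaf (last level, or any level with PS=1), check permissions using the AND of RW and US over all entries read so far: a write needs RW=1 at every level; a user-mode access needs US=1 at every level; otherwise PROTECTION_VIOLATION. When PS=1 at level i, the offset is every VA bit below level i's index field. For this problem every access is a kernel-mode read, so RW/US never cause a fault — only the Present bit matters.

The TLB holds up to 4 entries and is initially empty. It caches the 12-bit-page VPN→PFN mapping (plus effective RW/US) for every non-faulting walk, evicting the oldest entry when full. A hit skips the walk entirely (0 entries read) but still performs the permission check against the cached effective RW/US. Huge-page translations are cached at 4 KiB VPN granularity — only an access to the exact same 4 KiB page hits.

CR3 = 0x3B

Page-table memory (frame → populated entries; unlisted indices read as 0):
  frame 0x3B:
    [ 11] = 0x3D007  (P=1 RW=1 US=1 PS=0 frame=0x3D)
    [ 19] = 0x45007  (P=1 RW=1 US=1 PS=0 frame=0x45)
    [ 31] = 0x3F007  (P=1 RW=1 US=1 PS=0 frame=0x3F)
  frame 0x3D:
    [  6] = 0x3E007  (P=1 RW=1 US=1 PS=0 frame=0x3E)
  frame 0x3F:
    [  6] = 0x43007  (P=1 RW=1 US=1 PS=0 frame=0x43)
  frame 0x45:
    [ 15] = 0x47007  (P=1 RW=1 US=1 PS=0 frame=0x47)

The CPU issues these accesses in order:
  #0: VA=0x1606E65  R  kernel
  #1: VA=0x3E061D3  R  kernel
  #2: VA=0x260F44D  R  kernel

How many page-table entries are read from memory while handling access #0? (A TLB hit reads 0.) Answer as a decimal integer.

Per-access translation:
#0 VA=0x1606E65 (r,kernel):
  L0: frame=0x3B idx=11 entry=0x3D007 [P=1 RW=1 US=1 PS=0]
  L1: frame=0x3D idx=6 entry=0x3E007 [P=1 RW=1 US=1 PS=0]
  ⇒ phys 0x3EE65  [2 reads]
#1 VA=0x3E061D3 (r,kernel):
  L0: frame=0x3B idx=31 entry=0x3F007 [P=1 RW=1 US=1 PS=0]
  L1: frame=0x3F idx=6 entry=0x43007 [P=1 RW=1 US=1 PS=0]
  ⇒ phys 0x431D3  [2 reads]
#2 VA=0x260F44D (r,kernel):
  L0: frame=0x3B idx=19 entry=0x45007 [P=1 RW=1 US=1 PS=0]
  L1: frame=0x45 idx=15 entry=0x47007 [P=1 RW=1 US=1 PS=0]
  ⇒ phys 0x4744D  [2 reads]

Entries read for #0: 2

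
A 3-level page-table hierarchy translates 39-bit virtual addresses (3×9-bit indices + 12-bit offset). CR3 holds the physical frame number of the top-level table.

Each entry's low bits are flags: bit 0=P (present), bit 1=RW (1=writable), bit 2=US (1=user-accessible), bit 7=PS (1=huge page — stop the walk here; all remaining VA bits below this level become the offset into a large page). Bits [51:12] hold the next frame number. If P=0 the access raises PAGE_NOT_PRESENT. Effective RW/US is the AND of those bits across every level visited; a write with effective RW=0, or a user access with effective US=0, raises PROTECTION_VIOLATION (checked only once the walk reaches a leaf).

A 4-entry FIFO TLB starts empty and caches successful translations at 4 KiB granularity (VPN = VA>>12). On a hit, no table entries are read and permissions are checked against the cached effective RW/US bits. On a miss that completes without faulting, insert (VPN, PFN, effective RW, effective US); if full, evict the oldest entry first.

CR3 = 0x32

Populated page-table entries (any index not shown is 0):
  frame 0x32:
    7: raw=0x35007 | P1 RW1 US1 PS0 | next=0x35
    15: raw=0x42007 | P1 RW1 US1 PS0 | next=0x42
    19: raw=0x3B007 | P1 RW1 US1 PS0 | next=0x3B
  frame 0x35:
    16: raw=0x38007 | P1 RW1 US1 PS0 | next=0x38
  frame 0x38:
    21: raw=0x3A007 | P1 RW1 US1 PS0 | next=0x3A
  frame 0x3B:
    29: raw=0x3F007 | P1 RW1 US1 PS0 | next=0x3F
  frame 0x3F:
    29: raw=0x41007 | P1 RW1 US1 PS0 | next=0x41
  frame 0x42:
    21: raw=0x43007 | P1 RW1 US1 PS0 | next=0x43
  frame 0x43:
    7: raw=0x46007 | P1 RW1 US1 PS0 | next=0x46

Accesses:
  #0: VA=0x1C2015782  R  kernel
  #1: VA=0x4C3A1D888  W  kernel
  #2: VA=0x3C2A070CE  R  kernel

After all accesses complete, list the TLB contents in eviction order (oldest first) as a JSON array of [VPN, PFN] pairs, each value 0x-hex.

Per-access translation:
#0 VA=0x1C2015782 (r,kernel):
  L0: frame=0x32 idx=7 entry=0x35007 [P=1 RW=1 US=1 PS=0]
  L1: frame=0x35 idx=16 entry=0x38007 [P=1 RW=1 US=1 PS=0]
  L2: frame=0x38 idx=21 entry=0x3A007 [P=1 RW=1 US=1 PS=0]
  → PA=0x3A782  (3 entries read)
#1 VA=0x4C3A1D888 (w,kernel):
  L0: frame=0x32 idx=19 entry=0x3B007 [P=1 RW=1 US=1 PS=0]
  L1: frame=0x3B idx=29 entry=0x3F007 [P=1 RW=1 US=1 PS=0]
  L2: frame=0x3F idx=29 entry=0x41007 [P=1 RW=1 US=1 PS=0]
  → PA=0x41888  (3 entries read)
#2 VA=0x3C2A070CE (r,kernel):
  L0: frame=0x32 idx=15 entry=0x42007 [P=1 RW=1 US=1 PS=0]
  L1: frame=0x42 idx=21 entry=0x43007 [P=1 RW=1 US=1 PS=0]
  L2: frame=0x43 idx=7 entry=0x46007 [P=1 RW=1 US=1 PS=0]
  → PA=0x460CE  (3 entries read)

TLB: [["0x1C2015", "0x3A"], ["0x4C3A1D", "0x41"], ["0x3C2A07", "0x46"]]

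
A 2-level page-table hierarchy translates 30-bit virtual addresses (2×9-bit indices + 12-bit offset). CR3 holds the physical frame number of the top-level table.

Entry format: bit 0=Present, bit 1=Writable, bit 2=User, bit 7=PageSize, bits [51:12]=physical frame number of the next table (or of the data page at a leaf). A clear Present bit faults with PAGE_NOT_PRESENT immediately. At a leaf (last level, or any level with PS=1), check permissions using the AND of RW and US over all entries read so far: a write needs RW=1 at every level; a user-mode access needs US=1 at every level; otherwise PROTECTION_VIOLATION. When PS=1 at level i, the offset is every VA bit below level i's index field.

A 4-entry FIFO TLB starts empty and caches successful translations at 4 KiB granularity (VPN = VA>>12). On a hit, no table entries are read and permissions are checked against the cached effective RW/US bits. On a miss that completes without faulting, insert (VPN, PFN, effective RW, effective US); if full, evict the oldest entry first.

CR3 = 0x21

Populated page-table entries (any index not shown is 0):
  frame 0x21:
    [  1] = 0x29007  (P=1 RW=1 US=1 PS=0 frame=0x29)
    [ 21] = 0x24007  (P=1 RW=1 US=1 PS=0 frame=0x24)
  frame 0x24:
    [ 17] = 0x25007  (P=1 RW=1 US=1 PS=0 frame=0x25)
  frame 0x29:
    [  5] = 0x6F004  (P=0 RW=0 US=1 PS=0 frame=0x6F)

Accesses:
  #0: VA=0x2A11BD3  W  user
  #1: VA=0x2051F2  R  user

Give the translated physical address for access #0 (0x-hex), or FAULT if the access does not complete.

Trace:
#0 VA=0x2A11BD3 (w,user):
  [0] read 0x21 idx=21: raw=0x24007 flags P=1 W=1 U=1 S=0
  [1] read 0x24 idx=17: raw=0x25007 flags P=1 W=1 U=1 S=0
  → PA=0x25BD3  (2 entries read)
#1 VA=0x2051F2 (r,user):
  [0] read 0x21 idx=1: raw=0x29007 flags P=1 W=1 U=1 S=0
  [1] read 0x29 idx=5: raw=0x6F004 flags P=0 W=0 U=1 S=0
  ✗ PAGE_NOT_PRESENT  [2 reads]

Access #0 PA: 0x25BD3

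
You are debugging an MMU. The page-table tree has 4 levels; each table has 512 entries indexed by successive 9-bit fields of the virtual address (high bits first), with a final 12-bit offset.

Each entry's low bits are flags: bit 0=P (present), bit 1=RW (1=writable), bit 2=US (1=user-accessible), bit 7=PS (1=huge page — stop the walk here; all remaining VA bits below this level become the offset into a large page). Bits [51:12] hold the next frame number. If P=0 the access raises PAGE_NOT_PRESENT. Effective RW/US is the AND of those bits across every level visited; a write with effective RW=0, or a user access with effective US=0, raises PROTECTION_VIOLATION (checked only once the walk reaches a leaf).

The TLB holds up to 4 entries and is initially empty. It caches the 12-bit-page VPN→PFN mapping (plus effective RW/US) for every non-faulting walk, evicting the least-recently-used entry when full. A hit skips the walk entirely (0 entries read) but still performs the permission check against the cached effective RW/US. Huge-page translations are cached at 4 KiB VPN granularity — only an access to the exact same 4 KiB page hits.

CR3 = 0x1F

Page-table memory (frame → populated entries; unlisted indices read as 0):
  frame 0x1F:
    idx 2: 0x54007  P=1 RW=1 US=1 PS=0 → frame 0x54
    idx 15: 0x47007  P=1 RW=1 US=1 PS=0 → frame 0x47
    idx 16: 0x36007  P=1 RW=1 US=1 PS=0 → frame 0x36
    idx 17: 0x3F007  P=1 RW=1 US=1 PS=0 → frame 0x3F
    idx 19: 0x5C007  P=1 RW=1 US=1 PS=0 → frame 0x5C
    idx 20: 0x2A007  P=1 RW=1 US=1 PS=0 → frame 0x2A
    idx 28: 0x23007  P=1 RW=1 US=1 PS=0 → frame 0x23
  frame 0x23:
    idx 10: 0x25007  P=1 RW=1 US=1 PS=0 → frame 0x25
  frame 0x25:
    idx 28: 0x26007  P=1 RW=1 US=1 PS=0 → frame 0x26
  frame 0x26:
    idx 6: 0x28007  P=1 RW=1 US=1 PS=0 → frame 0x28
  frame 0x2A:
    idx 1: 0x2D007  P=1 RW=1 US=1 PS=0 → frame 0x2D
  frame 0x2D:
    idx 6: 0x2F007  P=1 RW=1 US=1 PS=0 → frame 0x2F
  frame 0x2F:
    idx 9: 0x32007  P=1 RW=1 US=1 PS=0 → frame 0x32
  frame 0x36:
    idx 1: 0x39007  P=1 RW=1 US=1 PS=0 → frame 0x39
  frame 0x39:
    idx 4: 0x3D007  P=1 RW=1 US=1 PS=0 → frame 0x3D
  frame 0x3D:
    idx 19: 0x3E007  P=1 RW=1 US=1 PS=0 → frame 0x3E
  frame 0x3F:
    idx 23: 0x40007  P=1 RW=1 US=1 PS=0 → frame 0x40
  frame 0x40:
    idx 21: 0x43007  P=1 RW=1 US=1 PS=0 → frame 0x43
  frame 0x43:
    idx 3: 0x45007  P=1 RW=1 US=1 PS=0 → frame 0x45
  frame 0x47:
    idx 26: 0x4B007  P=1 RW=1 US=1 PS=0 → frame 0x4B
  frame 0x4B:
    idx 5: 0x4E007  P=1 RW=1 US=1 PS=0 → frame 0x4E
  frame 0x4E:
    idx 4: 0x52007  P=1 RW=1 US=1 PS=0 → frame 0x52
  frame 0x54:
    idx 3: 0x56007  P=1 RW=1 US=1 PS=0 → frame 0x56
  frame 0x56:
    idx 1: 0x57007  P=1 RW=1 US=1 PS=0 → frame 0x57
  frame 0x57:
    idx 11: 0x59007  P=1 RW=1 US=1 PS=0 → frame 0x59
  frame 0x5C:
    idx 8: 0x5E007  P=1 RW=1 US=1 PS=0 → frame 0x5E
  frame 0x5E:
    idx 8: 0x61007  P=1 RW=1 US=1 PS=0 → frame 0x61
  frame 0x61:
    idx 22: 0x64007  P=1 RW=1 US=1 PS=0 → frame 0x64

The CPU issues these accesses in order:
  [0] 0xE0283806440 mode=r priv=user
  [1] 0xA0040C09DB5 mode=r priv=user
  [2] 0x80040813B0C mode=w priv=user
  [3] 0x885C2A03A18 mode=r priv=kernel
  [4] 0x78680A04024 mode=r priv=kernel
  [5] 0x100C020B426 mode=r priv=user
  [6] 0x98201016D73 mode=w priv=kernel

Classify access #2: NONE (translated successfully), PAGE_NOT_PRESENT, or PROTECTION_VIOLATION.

Per-access translation:
#0 VA=0xE0283806440 (r,user):
  lvl0: tbl 0x1F, slot 28 ⇒ 0x23007 (P1/RW1/US1/PS0)
  lvl1: tbl 0x23, slot 10 ⇒ 0x25007 (P1/RW1/US1/PS0)
  lvl2: tbl 0x25, slot 28 ⇒ 0x26007 (P1/RW1/US1/PS0)
  lvl3: tbl 0x26, slot 6 ⇒ 0x28007 (P1/RW1/US1/PS0)
  ✓ 0x28440  — 4 lookups
#1 VA=0xA0040C09DB5 (r,user):
  lvl0: tbl 0x1F, slot 20 ⇒ 0x2A007 (P1/RW1/US1/PS0)
  lvl1: tbl 0x2A, slot 1 ⇒ 0x2D007 (P1/RW1/US1/PS0)
  lvl2: tbl 0x2D, slot 6 ⇒ 0x2F007 (P1/RW1/US1/PS0)
  lvl3: tbl 0x2F, slot 9 ⇒ 0x32007 (P1/RW1/US1/PS0)
  ✓ 0x32DB5  — 4 lookups
#2 VA=0x80040813B0C (w,user):
  lvl0: tbl 0x1F, slot 16 ⇒ 0x36007 (P1/RW1/US1/PS0)
  lvl1: tbl 0x36, slot 1 ⇒ 0x39007 (P1/RW1/US1/PS0)
  lvl2: tbl 0x39, slot 4 ⇒ 0x3D007 (P1/RW1/US1/PS0)
  lvl3: tbl 0x3D, slot 19 ⇒ 0x3E007 (P1/RW1/US1/PS0)
  ✓ 0x3EB0C  — 4 lookups
#3 VA=0x885C2A03A18 (r,kernel):
  lvl0: tbl 0x1F, slot 17 ⇒ 0x3F007 (P1/RW1/US1/PS0)
  lvl1: tbl 0x3F, slot 23 ⇒ 0x40007 (P1/RW1/US1/PS0)
  lvl2: tbl 0x40, slot 21 ⇒ 0x43007 (P1/RW1/US1/PS0)
  lvl3: tbl 0x43, slot 3 ⇒ 0x45007 (P1/RW1/US1/PS0)
  ✓ 0x45A18  — 4 lookups
#4 VA=0x78680A04024 (r,kernel):
  lvl0: tbl 0x1F, slot 15 ⇒ 0x47007 (P1/RW1/US1/PS0)
  lvl1: tbl 0x47, slot 26 ⇒ 0x4B007 (P1/RW1/US1/PS0)
  lvl2: tbl 0x4B, slot 5 ⇒ 0x4E007 (P1/RW1/US1/PS0)
  lvl3: tbl 0x4E, slot 4 ⇒ 0x52007 (P1/RW1/US1/PS0)
  ✓ 0x52024  — 4 lookups
#5 VA=0x100C020B426 (r,user):
  lvl0: tbl 0x1F, slot 2 ⇒ 0x54007 (P1/RW1/US1/PS0)
  lvl1: tbl 0x54, slot 3 ⇒ 0x56007 (P1/RW1/US1/PS0)
  lvl2: tbl 0x56, slot 1 ⇒ 0x57007 (P1/RW1/US1/PS0)
  lvl3: tbl 0x57, slot 11 ⇒ 0x59007 (P1/RW1/US1/PS0)
  ✓ 0x59426  — 4 lookups
#6 VA=0x98201016D73 (w,kernel):
  lvl0: tbl 0x1F, slot 19 ⇒ 0x5C007 (P1/RW1/US1/PS0)
  lvl1: tbl 0x5C, slot 8 ⇒ 0x5E007 (P1/RW1/US1/PS0)
  lvl2: tbl 0x5E, slot 8 ⇒ 0x61007 (P1/RW1/US1/PS0)
  lvl3: tbl 0x61, slot 22 ⇒ 0x64007 (P1/RW1/US1/PS0)
  ✓ 0x64D73  — 4 lookups

Access #2 fault: NONE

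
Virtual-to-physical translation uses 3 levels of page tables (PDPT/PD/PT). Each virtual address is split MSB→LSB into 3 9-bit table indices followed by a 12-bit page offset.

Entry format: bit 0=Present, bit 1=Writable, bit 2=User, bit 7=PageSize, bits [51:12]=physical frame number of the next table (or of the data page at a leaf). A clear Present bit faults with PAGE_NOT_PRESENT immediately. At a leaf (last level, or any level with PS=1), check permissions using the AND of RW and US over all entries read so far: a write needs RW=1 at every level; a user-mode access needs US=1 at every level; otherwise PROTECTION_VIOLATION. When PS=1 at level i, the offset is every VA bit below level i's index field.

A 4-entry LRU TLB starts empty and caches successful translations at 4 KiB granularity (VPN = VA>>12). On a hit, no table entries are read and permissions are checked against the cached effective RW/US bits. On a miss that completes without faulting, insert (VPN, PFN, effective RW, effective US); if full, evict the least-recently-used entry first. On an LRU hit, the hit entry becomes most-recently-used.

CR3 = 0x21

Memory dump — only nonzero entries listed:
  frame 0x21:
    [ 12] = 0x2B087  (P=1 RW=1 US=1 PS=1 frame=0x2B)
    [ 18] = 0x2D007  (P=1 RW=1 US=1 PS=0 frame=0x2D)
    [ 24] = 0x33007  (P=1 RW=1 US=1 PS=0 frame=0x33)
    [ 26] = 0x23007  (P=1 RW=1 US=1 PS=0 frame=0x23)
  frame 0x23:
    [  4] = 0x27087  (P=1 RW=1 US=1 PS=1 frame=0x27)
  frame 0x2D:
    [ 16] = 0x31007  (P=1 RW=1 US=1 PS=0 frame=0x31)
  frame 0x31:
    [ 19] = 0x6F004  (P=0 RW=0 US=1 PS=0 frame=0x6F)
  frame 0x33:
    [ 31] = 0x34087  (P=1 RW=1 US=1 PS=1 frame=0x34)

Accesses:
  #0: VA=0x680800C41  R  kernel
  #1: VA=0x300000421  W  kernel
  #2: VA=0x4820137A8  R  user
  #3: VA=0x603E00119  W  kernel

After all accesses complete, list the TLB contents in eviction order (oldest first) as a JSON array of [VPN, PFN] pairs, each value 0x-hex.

Per-access translation:
#0 VA=0x680800C41 (r,kernel):
  L0: frame=0x21 idx=26 entry=0x23007 [P=1 RW=1 US=1 PS=0]
  L1: frame=0x23 idx=4 entry=0x27087 [P=1 RW=1 US=1 PS=1]
  ⇒ phys 0x27C41 (huge @L1)  [2 reads]
#1 VA=0x300000421 (w,kernel):
  L0: frame=0x21 idx=12 entry=0x2B087 [P=1 RW=1 US=1 PS=1]
  ⇒ phys 0x2B421 (huge @L0)  [1 reads]
#2 VA=0x4820137A8 (r,user):
  L0: frame=0x21 idx=18 entry=0x2D007 [P=1 RW=1 US=1 PS=0]
  L1: frame=0x2D idx=16 entry=0x31007 [P=1 RW=1 US=1 PS=0]
  L2: frame=0x31 idx=19 entry=0x6F004 [P=0 RW=0 US=1 PS=0]
  → PAGE_NOT_PRESENT  (3 entries read)
#3 VA=0x603E00119 (w,kernel):
  L0: frame=0x21 idx=24 entry=0x33007 [P=1 RW=1 US=1 PS=0]
  L1: frame=0x33 idx=31 entry=0x34087 [P=1 RW=1 US=1 PS=1]
  ⇒ phys 0x34119 (huge @L1)  [2 reads]

TLB: [["0x680800", "0x27"], ["0x300000", "0x2B"], ["0x603E00", "0x34"]]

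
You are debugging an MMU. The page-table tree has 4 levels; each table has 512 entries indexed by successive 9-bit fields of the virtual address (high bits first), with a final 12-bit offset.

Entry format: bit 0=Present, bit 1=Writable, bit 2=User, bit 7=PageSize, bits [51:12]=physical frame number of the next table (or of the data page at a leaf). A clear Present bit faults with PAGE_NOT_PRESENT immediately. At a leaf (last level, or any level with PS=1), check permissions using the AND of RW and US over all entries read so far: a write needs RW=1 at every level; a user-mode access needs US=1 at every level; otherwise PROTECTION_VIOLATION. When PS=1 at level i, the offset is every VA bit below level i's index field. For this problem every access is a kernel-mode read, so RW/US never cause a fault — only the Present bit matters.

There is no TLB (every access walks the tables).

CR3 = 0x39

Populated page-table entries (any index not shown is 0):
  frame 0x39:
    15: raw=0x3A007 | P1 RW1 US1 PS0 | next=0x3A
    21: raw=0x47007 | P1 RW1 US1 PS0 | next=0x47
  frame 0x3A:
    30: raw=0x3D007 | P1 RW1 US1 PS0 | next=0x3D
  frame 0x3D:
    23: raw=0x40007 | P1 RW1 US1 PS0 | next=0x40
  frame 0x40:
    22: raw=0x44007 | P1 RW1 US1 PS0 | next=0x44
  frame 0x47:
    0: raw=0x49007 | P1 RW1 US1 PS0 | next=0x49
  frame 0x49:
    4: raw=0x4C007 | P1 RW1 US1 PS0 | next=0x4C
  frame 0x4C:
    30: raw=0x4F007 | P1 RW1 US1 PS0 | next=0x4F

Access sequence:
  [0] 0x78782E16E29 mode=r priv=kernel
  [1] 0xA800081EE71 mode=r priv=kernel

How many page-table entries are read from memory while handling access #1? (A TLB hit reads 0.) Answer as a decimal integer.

Trace:
#0 VA=0x78782E16E29 (r,kernel):
  L0: frame=0x39 idx=15 entry=0x3A007 [P=1 RW=1 US=1 PS=0]
  L1: frame=0x3A idx=30 entry=0x3D007 [P=1 RW=1 US=1 PS=0]
  L2: frame=0x3D idx=23 entry=0x40007 [P=1 RW=1 US=1 PS=0]
  L3: frame=0x40 idx=22 entry=0x44007 [P=1 RW=1 US=1 PS=0]
  → PA=0x44E29  (4 entries read)
#1 VA=0xA800081EE71 (r,kernel):
  L0: frame=0x39 idx=21 entry=0x47007 [P=1 RW=1 US=1 PS=0]
  L1: frame=0x47 idx=0 entry=0x49007 [P=1 RW=1 US=1 PS=0]
  L2: frame=0x49 idx=4 entry=0x4C007 [P=1 RW=1 US=1 PS=0]
  L3: frame=0x4C idx=30 entry=0x4F007 [P=1 RW=1 US=1 PS=0]
  → PA=0x4FE71  (4 entries read)

Entries read for #1: 4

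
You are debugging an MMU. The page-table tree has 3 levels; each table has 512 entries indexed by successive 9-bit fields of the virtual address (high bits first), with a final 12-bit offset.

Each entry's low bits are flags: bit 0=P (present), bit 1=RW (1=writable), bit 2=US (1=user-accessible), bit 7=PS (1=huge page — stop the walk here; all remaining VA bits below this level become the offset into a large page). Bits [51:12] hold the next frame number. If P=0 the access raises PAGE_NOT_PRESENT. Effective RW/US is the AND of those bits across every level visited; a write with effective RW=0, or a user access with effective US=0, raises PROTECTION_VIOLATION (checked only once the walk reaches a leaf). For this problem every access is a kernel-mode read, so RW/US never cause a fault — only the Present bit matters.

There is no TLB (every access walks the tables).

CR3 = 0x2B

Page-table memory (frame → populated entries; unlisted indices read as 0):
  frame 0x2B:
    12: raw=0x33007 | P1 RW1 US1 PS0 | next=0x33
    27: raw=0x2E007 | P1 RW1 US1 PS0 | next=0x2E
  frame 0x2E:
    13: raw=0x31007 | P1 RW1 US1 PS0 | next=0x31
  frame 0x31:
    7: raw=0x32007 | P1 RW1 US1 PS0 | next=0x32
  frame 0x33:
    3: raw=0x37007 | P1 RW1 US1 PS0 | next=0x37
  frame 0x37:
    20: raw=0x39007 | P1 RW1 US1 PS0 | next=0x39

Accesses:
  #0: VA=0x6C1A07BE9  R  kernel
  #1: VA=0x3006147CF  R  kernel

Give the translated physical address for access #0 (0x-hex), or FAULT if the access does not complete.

Trace:
#0 VA=0x6C1A07BE9 (r,kernel):
  L0: frame=0x2B idx=27 entry=0x2E007 [P=1 RW=1 US=1 PS=0]
  L1: frame=0x2E idx=13 entry=0x31007 [P=1 RW=1 US=1 PS=0]
  L2: frame=0x31 idx=7 entry=0x32007 [P=1 RW=1 US=1 PS=0]
  ⇒ phys 0x32BE9  [3 reads]
#1 VA=0x3006147CF (r,kernel):
  L0: frame=0x2B idx=12 entry=0x33007 [P=1 RW=1 US=1 PS=0]
  L1: frame=0x33 idx=3 entry=0x37007 [P=1 RW=1 US=1 PS=0]
  L2: frame=0x37 idx=20 entry=0x39007 [P=1 RW=1 US=1 PS=0]
  ⇒ phys 0x397CF  [3 reads]

Access #0 PA: 0x32BE9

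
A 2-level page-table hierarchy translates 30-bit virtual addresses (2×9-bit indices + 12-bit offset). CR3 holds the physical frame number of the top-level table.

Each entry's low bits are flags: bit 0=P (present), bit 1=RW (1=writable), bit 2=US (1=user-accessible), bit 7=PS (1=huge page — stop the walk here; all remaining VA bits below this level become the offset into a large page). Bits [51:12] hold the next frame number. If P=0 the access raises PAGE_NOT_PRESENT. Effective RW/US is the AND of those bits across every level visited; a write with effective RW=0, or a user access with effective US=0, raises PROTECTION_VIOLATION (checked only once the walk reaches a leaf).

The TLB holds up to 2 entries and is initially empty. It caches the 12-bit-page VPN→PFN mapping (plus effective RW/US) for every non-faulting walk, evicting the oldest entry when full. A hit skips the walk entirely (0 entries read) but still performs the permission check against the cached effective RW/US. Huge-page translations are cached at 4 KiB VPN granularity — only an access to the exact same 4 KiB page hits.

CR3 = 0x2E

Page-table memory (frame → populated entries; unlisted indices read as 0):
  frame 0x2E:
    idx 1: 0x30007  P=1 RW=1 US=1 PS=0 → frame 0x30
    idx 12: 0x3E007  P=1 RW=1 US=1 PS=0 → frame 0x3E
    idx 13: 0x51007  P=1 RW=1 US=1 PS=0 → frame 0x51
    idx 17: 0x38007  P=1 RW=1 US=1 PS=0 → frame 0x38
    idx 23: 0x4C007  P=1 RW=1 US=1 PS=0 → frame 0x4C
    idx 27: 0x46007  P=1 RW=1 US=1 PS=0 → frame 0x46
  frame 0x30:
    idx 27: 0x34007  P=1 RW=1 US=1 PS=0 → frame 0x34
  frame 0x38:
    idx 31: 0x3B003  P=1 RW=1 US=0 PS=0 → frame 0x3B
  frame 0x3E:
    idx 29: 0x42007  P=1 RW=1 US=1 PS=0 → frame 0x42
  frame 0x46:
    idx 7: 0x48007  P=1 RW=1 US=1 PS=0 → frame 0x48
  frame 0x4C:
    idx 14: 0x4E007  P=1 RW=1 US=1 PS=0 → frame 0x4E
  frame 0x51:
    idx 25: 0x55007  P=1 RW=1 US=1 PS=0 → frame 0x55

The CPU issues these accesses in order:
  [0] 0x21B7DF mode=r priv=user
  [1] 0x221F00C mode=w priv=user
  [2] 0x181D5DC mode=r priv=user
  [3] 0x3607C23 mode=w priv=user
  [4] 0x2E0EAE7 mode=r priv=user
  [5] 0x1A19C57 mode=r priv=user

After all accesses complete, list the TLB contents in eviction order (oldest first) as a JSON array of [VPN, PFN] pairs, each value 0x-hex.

Per-access translation:
#0 VA=0x21B7DF (r,user):
  lvl0: tbl 0x2E, slot 1 ⇒ 0x30007 (P1/RW1/US1/PS0)
  lvl1: tbl 0x30, slot 27 ⇒ 0x34007 (P1/RW1/US1/PS0)
  ⇒ phys 0x347DF  [2 reads]
#1 VA=0x221F00C (w,user):
  lvl0: tbl 0x2E, slot 17 ⇒ 0x38007 (P1/RW1/US1/PS0)
  lvl1: tbl 0x38, slot 31 ⇒ 0x3B003 (P1/RW1/US0/PS0)
  ⇒ fault: PROTECTION_VIOLATION  — 2 lookups
#2 VA=0x181D5DC (r,user):
  lvl0: tbl 0x2E, slot 12 ⇒ 0x3E007 (P1/RW1/US1/PS0)
  lvl1: tbl 0x3E, slot 29 ⇒ 0x42007 (P1/RW1/US1/PS0)
  ⇒ phys 0x425DC  [2 reads]
#3 VA=0x3607C23 (w,user):
  lvl0: tbl 0x2E, slot 27 ⇒ 0x46007 (P1/RW1/US1/PS0)
  lvl1: tbl 0x46, slot 7 ⇒ 0x48007 (P1/RW1/US1/PS0)
  ⇒ phys 0x48C23  [2 reads]
#4 VA=0x2E0EAE7 (r,user):
  lvl0: tbl 0x2E, slot 23 ⇒ 0x4C007 (P1/RW1/US1/PS0)
  lvl1: tbl 0x4C, slot 14 ⇒ 0x4E007 (P1/RW1/US1/PS0)
  ⇒ phys 0x4EAE7  [2 reads]
#5 VA=0x1A19C57 (r,user):
  lvl0: tbl 0x2E, slot 13 ⇒ 0x51007 (P1/RW1/US1/PS0)
  lvl1: tbl 0x51, slot 25 ⇒ 0x55007 (P1/RW1/US1/PS0)
  ⇒ phys 0x55C57  [2 reads]

TLB: [["0x2E0E", "0x4E"], ["0x1A19", "0x55"]]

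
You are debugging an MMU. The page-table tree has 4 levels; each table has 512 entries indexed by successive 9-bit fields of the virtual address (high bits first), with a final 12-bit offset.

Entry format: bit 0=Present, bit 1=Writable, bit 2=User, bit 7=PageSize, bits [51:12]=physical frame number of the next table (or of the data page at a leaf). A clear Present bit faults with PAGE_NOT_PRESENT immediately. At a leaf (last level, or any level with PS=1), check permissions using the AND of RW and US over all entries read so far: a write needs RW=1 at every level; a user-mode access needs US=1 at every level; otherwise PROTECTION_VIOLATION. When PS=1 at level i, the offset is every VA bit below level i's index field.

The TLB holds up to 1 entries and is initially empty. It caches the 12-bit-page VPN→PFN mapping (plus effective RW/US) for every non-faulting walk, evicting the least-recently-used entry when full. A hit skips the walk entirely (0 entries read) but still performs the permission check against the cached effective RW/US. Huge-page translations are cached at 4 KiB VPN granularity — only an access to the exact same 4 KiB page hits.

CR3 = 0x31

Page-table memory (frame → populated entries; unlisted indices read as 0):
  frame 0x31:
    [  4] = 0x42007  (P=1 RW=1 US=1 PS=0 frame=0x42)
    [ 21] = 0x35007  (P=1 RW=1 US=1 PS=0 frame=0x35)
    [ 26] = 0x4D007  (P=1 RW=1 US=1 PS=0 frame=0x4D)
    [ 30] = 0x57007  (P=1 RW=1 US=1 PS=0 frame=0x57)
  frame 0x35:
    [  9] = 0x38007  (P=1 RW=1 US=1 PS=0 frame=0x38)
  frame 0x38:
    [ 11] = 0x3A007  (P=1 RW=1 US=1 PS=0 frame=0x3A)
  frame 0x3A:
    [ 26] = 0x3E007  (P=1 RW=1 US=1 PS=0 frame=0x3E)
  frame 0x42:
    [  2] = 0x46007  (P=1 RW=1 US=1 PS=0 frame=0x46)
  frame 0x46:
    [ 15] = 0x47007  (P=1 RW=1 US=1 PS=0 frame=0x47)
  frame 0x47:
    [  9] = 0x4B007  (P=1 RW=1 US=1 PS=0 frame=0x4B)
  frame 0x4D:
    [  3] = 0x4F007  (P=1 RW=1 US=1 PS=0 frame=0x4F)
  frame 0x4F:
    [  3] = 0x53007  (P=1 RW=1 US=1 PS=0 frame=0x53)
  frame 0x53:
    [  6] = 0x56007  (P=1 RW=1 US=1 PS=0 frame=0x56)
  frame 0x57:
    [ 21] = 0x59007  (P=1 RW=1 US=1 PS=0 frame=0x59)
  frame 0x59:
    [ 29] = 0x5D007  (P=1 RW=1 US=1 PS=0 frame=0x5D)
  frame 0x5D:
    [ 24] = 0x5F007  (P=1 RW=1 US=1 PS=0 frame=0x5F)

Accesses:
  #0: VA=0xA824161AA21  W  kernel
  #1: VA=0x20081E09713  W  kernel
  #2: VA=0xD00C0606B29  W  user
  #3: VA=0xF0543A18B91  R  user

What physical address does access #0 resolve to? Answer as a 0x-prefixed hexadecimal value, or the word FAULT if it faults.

Walk each access:
#0 VA=0xA824161AA21 (w,kernel):
  L0: frame=0x31 idx=21 entry=0x35007 [P=1 RW=1 US=1 PS=0]
  L1: frame=0x35 idx=9 entry=0x38007 [P=1 RW=1 US=1 PS=0]
  L2: frame=0x38 idx=11 entry=0x3A007 [P=1 RW=1 US=1 PS=0]
  L3: frame=0x3A idx=26 entry=0x3E007 [P=1 RW=1 US=1 PS=0]
  → PA=0x3EA21  (4 entries read)
#1 VA=0x20081E09713 (w,kernel):
  L0: frame=0x31 idx=4 entry=0x42007 [P=1 RW=1 US=1 PS=0]
  L1: frame=0x42 idx=2 entry=0x46007 [P=1 RW=1 US=1 PS=0]
  L2: frame=0x46 idx=15 entry=0x47007 [P=1 RW=1 US=1 PS=0]
  L3: frame=0x47 idx=9 entry=0x4B007 [P=1 RW=1 US=1 PS=0]
  → PA=0x4B713  (4 entries read)
#2 VA=0xD00C0606B29 (w,user):
  L0: frame=0x31 idx=26 entry=0x4D007 [P=1 RW=1 US=1 PS=0]
  L1: frame=0x4D idx=3 entry=0x4F007 [P=1 RW=1 US=1 PS=0]
  L2: frame=0x4F idx=3 entry=0x53007 [P=1 RW=1 US=1 PS=0]
  L3: frame=0x53 idx=6 entry=0x56007 [P=1 RW=1 US=1 PS=0]
  → PA=0x56B29  (4 entries read)
#3 VA=0xF0543A18B91 (r,user):
  L0: frame=0x31 idx=30 entry=0x57007 [P=1 RW=1 US=1 PS=0]
  L1: frame=0x57 idx=21 entry=0x59007 [P=1 RW=1 US=1 PS=0]
  L2: frame=0x59 idx=29 entry=0x5D007 [P=1 RW=1 US=1 PS=0]
  L3: frame=0x5D idx=24 entry=0x5F007 [P=1 RW=1 US=1 PS=0]
  → PA=0x5FB91  (4 entries read)

Access #0 PA: 0x3EA21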